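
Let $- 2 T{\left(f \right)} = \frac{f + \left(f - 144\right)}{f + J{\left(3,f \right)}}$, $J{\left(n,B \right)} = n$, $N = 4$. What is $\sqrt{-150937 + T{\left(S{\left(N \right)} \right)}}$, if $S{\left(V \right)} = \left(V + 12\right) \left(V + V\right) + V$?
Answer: $\frac{i \sqrt{1358437}}{3} \approx 388.51 i$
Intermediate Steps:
$S{\left(V \right)} = V + 2 V \left(12 + V\right)$ ($S{\left(V \right)} = \left(12 + V\right) 2 V + V = 2 V \left(12 + V\right) + V = V + 2 V \left(12 + V\right)$)
$T{\left(f \right)} = - \frac{-144 + 2 f}{2 \left(3 + f\right)}$ ($T{\left(f \right)} = - \frac{\left(f + \left(f - 144\right)\right) \frac{1}{f + 3}}{2} = - \frac{\left(f + \left(-144 + f\right)\right) \frac{1}{3 + f}}{2} = - \frac{\left(-144 + 2 f\right) \frac{1}{3 + f}}{2} = - \frac{\frac{1}{3 + f} \left(-144 + 2 f\right)}{2} = - \frac{-144 + 2 f}{2 \left(3 + f\right)}$)
$\sqrt{-150937 + T{\left(S{\left(N \right)} \right)}} = \sqrt{-150937 + \frac{72 - 4 \left(25 + 2 \cdot 4\right)}{3 + 4 \left(25 + 2 \cdot 4\right)}} = \sqrt{-150937 + \frac{72 - 4 \left(25 + 8\right)}{3 + 4 \left(25 + 8\right)}} = \sqrt{-150937 + \frac{72 - 4 \cdot 33}{3 + 4 \cdot 33}} = \sqrt{-150937 + \frac{72 - 132}{3 + 132}} = \sqrt{-150937 + \frac{72 - 132}{135}} = \sqrt{-150937 + \frac{1}{135} \left(-60\right)} = \sqrt{-150937 - \frac{4}{9}} = \sqrt{- \frac{1358437}{9}} = \frac{i \sqrt{1358437}}{3}$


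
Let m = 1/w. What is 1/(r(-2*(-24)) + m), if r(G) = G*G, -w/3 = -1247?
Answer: 3741/8619265 ≈ 0.00043403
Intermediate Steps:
w = 3741 (w = -3*(-1247) = 3741)
m = 1/3741 ≈ 0.00026731
r(G) = G**2
1/(r(-2*(-24)) + m) = 1/((-2*(-24))**2 + 1/3741) = 1/(48**2 + 1/3741) = 1/(2304 + 1/3741) = 1/(8619265/3741) = 3741/8619265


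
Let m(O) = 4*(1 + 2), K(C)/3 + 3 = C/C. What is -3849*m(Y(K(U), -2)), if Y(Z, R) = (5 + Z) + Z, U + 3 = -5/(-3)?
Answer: -46188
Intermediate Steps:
U = -4/3 (U = -3 - 5/(-3) = -3 - 5*(-⅓) = -3 + 5/3 = -4/3 ≈ -1.3333)
K(C) = -6 (K(C) = -9 + 3*(C/C) = -9 + 3*1 = -9 + 3 = -6)
Y(Z, R) = 5 + 2*Z
m(O) = 12 (m(O) = 4*3 = 12)
-3849*m(Y(K(U), -2)) = -3849*12 = -46188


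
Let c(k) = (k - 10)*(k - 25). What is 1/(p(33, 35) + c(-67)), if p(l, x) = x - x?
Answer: 1/7084 ≈ 0.00014116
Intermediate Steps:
p(l, x) = 0
c(k) = (-25 + k)*(-10 + k) (c(k) = (-10 + k)*(-25 + k) = (-25 + k)*(-10 + k))
1/(p(33, 35) + c(-67)) = 1/(0 + (250 + (-67)**2 - 35*(-67))) = 1/(0 + (250 + 4489 + 2345)) = 1/(0 + 7084) = 1/7084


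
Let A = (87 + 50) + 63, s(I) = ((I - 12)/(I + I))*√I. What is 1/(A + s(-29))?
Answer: 23200/4641681 - 82*I*√29/4641681 ≈ 0.0049982 - 9.5134e-5*I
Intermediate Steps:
s(I) = (-12 + I)/(2*√I) (s(I) = ((-12 + I)/((2*I)))*√I = ((-12 + I)*(1/(2*I)))*√I = ((-12 + I)/(2*I))*√I = (-12 + I)/(2*√I))
A = 200 (A = 137 + 63 = 200)
1/(A + s(-29)) = 1/(200 + (-12 - 29)/(2*√(-29))) = 1/(200 + (½)*(-I*√29/29)*(-41)) = 1/(200 + 41*I*√29/58)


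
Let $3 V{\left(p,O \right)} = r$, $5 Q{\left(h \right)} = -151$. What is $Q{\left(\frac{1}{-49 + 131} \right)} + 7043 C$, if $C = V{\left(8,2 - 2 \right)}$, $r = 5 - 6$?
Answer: $- \frac{35668}{15} \approx -2377.9$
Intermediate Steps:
$Q{\left(h \right)} = - \frac{151}{5}$ ($Q{\left(h \right)} = \frac{1}{5} \left(-151\right) = - \frac{151}{5}$)
$r = -1$ ($r = 5 - 6 = -1$)
$V{\left(p,O \right)} = - \frac{1}{3}$ ($V{\left(p,O \right)} = \frac{1}{3} \left(-1\right) = - \frac{1}{3}$)
$C = - \frac{1}{3} \approx -0.33333$
$Q{\left(\frac{1}{-49 + 131} \right)} + 7043 C = - \frac{151}{5} + 7043 \left(- \frac{1}{3}\right) = - \frac{151}{5} - \frac{7043}{3} = - \frac{35668}{15}$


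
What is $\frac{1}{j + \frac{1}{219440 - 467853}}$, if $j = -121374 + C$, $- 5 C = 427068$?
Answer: $- \frac{1242065}{256843640399} \approx -4.8359 \cdot 10^{-6}$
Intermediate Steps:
$C = - \frac{427068}{5}$ ($C = \left(- \frac{1}{5}\right) 427068 = - \frac{427068}{5} \approx -85414.0$)
$j = - \frac{1033938}{5}$ ($j = -121374 - \frac{427068}{5} = - \frac{1033938}{5} \approx -2.0679 \cdot 10^{5}$)
$\frac{1}{j + \frac{1}{219440 - 467853}} = \frac{1}{- \frac{1033938}{5} + \frac{1}{219440 - 467853}} = \frac{1}{- \frac{1033938}{5} + \frac{1}{-248413}} = \frac{1}{- \frac{1033938}{5} - \frac{1}{248413}} = \frac{1}{- \frac{256843640399}{1242065}} = - \frac{1242065}{256843640399}$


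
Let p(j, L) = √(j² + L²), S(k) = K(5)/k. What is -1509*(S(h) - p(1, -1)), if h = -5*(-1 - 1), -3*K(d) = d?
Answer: 503/2 + 1509*√2 ≈ 2385.5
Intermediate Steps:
K(d) = -d/3
h = 10 (h = -5*(-2) = 10)
S(k) = -5/(3*k) (S(k) = (-⅓*5)/k = -5/(3*k))
p(j, L) = √(L² + j²)
-1509*(S(h) - p(1, -1)) = -1509*(-5/3/10 - √((-1)² + 1²)) = -1509*(-5/3*⅒ - √(1 + 1)) = -1509*(-⅙ - √2) = 503/2 + 1509*√2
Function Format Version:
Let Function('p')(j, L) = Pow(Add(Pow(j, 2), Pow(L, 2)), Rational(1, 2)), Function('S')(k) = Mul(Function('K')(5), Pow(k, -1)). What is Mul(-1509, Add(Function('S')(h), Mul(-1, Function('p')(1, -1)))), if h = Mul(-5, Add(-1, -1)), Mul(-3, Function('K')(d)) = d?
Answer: Add(Rational(503, 2), Mul(1509, Pow(2, Rational(1, 2)))) ≈ 2385.5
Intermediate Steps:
Function('K')(d) = Mul(Rational(-1, 3), d)
h = 10 (h = Mul(-5, -2) = 10)
Function('S')(k) = Mul(Rational(-5, 3), Pow(k, -1)) (Function('S')(k) = Mul(Mul(Rational(-1, 3), 5), Pow(k, -1)) = Mul(Rational(-5, 3), Pow(k, -1)))
Function('p')(j, L) = Pow(Add(Pow(L, 2), Pow(j, 2)), Rational(1, 2))
Mul(-1509, Add(Function('S')(h), Mul(-1, Function('p')(1, -1)))) = Mul(-1509, Add(Mul(Rational(-5, 3), Pow(10, -1)), Mul(-1, Pow(Add(Pow(-1, 2), Pow(1, 2)), Rational(1, 2))))) = Mul(-1509, Add(Mul(Rational(-5, 3), Rational(1, 10)), Mul(-1, Pow(Add(1, 1), Rational(1, 2))))) = Mul(-1509, Add(Rational(-1, 6), Mul(-1, Pow(2, Rational(1, 2))))) = Add(Rational(503, 2), Mul(1509, Pow(2, Rational(1, 2))))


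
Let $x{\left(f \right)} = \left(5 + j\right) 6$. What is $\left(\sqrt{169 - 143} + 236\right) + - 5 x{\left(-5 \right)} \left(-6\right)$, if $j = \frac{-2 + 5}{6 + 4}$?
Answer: $1190 + \sqrt{26} \approx 1195.1$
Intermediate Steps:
$j = \frac{3}{10} \approx 0.3$
$x{\left(f \right)} = \frac{159}{5}$ ($x{\left(f \right)} = \left(5 + \frac{3}{10}\right) 6 = \frac{53}{10} \cdot 6 = \frac{159}{5}$)
$\left(\sqrt{169 - 143} + 236\right) + - 5 x{\left(-5 \right)} \left(-6\right) = \left(\sqrt{169 - 143} + 236\right) + \left(-5\right) \frac{159}{5} \left(-6\right) = \left(\sqrt{26} + 236\right) - -954 = \left(236 + \sqrt{26}\right) + 954 = 1190 + \sqrt{26}$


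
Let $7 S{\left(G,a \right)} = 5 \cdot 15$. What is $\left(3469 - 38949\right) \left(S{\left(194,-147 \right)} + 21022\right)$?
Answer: $- \frac{5223684920}{7} \approx -7.4624 \cdot 10^{8}$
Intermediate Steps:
$S{\left(G,a \right)} = \frac{75}{7}$ ($S{\left(G,a \right)} = \frac{5 \cdot 15}{7} = \frac{1}{7} \cdot 75 = \frac{75}{7}$)
$\left(3469 - 38949\right) \left(S{\left(194,-147 \right)} + 21022\right) = \left(3469 - 38949\right) \left(\frac{75}{7} + 21022\right) = \left(-35480\right) \frac{147229}{7} = - \frac{5223684920}{7}$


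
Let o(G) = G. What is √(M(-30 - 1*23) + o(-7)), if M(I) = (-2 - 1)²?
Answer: √2 ≈ 1.4142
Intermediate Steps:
M(I) = 9 (M(I) = (-3)² = 9)
√(M(-30 - 1*23) + o(-7)) = √(9 - 7) = √2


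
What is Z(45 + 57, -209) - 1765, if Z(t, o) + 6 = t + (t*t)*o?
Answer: -2176105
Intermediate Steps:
Z(t, o) = -6 + t + o*t**2 (Z(t, o) = -6 + (t + (t*t)*o) = -6 + (t + t**2*o) = -6 + (t + o*t**2) = -6 + t + o*t**2)
Z(45 + 57, -209) - 1765 = (-6 + (45 + 57) - 209*(45 + 57)**2) - 1765 = (-6 + 102 - 209*102**2) - 1765 = (-6 + 102 - 209*10404) - 1765 = (-6 + 102 - 2174436) - 1765 = -2174340 - 1765 = -2176105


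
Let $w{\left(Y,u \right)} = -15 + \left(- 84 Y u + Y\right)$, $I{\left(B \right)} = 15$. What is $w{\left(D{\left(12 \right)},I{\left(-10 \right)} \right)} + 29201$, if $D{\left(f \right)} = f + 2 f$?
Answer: $-16138$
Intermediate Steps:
$D{\left(f \right)} = 3 f$
$w{\left(Y,u \right)} = -15 + Y - 84 Y u$ ($w{\left(Y,u \right)} = -15 - \left(- Y + 84 Y u\right) = -15 + Y - 84 Y u$)
$w{\left(D{\left(12 \right)},I{\left(-10 \right)} \right)} + 29201 = \left(-15 + 3 \cdot 12 - 84 \cdot 3 \cdot 12 \cdot 15\right) + 29201 = \left(-15 + 36 - 3024 \cdot 15\right) + 29201 = \left(-15 + 36 - 45360\right) + 29201 = -45339 + 29201 = -16138$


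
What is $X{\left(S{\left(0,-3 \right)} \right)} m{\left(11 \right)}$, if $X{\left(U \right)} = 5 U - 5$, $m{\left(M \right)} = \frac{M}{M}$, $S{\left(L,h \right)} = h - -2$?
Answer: $-10$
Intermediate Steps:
$S{\left(L,h \right)} = 2 + h$ ($S{\left(L,h \right)} = h + 2 = 2 + h$)
$m{\left(M \right)} = 1$
$X{\left(U \right)} = -5 + 5 U$
$X{\left(S{\left(0,-3 \right)} \right)} m{\left(11 \right)} = \left(-5 + 5 \left(2 - 3\right)\right) 1 = \left(-5 + 5 \left(-1\right)\right) 1 = \left(-5 - 5\right) 1 = \left(-10\right) 1 = -10$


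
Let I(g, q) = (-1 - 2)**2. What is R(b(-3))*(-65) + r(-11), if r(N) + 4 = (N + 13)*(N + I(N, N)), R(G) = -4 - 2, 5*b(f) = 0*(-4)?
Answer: 382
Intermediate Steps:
b(f) = 0 (b(f) = (0*(-4))/5 = (1/5)*0 = 0)
R(G) = -6
I(g, q) = 9 (I(g, q) = (-3)**2 = 9)
r(N) = -4 + (9 + N)*(13 + N) (r(N) = -4 + (N + 13)*(N + 9) = -4 + (13 + N)*(9 + N) = -4 + (9 + N)*(13 + N))
R(b(-3))*(-65) + r(-11) = -6*(-65) + (113 + (-11)**2 + 22*(-11)) = 390 + (113 + 121 - 242) = 390 - 8 = 382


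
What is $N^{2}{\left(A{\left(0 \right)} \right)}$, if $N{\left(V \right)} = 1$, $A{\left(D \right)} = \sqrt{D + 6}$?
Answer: $1$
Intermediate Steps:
$A{\left(D \right)} = \sqrt{6 + D}$
$N^{2}{\left(A{\left(0 \right)} \right)} = 1^{2} = 1$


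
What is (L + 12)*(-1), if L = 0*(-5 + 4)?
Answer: -12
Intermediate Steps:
L = 0 (L = 0*(-1) = 0)
(L + 12)*(-1) = (0 + 12)*(-1) = 12*(-1) = -12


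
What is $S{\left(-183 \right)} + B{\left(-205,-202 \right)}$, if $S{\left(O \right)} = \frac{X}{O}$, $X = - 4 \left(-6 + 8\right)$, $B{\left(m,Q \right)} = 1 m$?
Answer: $- \frac{37507}{183} \approx -204.96$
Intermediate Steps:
$B{\left(m,Q \right)} = m$
$X = -8$ ($X = \left(-4\right) 2 = -8$)
$S{\left(O \right)} = - \frac{8}{O}$
$S{\left(-183 \right)} + B{\left(-205,-202 \right)} = - \frac{8}{-183} - 205 = \left(-8\right) \left(- \frac{1}{183}\right) - 205 = \frac{8}{183} - 205 = - \frac{37507}{183}$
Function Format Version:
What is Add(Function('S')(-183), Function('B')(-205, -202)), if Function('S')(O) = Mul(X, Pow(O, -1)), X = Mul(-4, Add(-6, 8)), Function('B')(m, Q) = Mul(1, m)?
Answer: Rational(-37507, 183) ≈ -204.96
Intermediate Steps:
Function('B')(m, Q) = m
X = -8 (X = Mul(-4, 2) = -8)
Function('S')(O) = Mul(-8, Pow(O, -1))
Add(Function('S')(-183), Function('B')(-205, -202)) = Add(Mul(-8, Pow(-183, -1)), -205) = Add(Mul(-8, Rational(-1, 183)), -205) = Add(Rational(8, 183), -205) = Rational(-37507, 183)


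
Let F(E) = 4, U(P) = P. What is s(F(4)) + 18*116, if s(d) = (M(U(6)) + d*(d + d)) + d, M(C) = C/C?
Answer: 2125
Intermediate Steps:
M(C) = 1
s(d) = 1 + d + 2*d² (s(d) = (1 + d*(d + d)) + d = (1 + d*(2*d)) + d = (1 + 2*d²) + d = 1 + d + 2*d²)
s(F(4)) + 18*116 = (1 + 4 + 2*4²) + 18*116 = (1 + 4 + 2*16) + 2088 = (1 + 4 + 32) + 2088 = 37 + 2088 = 2125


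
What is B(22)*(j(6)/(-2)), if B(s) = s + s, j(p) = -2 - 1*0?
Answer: 44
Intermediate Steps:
j(p) = -2 (j(p) = -2 + 0 = -2)
B(s) = 2*s
B(22)*(j(6)/(-2)) = (2*22)*(-2/(-2)) = 44*(-2*(-1/2)) = 44*1 = 44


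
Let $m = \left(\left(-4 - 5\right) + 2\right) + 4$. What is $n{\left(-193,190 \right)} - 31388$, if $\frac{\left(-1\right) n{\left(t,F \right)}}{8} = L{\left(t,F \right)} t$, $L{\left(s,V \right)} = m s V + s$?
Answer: $169526060$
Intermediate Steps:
$m = -3$ ($m = \left(-9 + 2\right) + 4 = -7 + 4 = -3$)
$L{\left(s,V \right)} = s - 3 V s$ ($L{\left(s,V \right)} = - 3 s V + s = - 3 V s + s = s - 3 V s$)
$n{\left(t,F \right)} = - 8 t^{2} \left(1 - 3 F\right)$ ($n{\left(t,F \right)} = - 8 t \left(1 - 3 F\right) t = - 8 t^{2} \left(1 - 3 F\right)$)
$n{\left(-193,190 \right)} - 31388 = \left(-193\right)^{2} \left(-8 + 24 \cdot 190\right) - 31388 = 37249 \left(-8 + 4560\right) - 31388 = 37249 \cdot 4552 - 31388 = 169557448 - 31388 = 169526060$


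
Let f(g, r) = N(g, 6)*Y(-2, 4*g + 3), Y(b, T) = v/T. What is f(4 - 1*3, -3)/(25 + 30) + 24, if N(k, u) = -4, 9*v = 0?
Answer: 24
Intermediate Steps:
v = 0 (v = (⅑)*0 = 0)
Y(b, T) = 0 (Y(b, T) = 0/T = 0)
f(g, r) = 0 (f(g, r) = -4*0 = 0)
f(4 - 1*3, -3)/(25 + 30) + 24 = 0/(25 + 30) + 24 = 0/55 + 24 = (1/55)*0 + 24 = 0 + 24 = 24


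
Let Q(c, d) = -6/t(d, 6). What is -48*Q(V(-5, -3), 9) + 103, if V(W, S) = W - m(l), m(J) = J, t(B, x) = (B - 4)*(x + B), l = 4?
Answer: 2671/25 ≈ 106.84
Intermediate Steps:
t(B, x) = (-4 + B)*(B + x)
V(W, S) = -4 + W (V(W, S) = W - 1*4 = W - 4 = -4 + W)
Q(c, d) = -6/(-24 + d² + 2*d) (Q(c, d) = -6/(d² - 4*d - 4*6 + d*6) = -6/(d² - 4*d - 24 + 6*d) = -6/(-24 + d² + 2*d))
-48*Q(V(-5, -3), 9) + 103 = -(-288)/(-24 + 9² + 2*9) + 103 = -(-288)/(-24 + 81 + 18) + 103 = -(-288)/75 + 103 = -48*(-2/25) + 103 = 96/25 + 103 = 2671/25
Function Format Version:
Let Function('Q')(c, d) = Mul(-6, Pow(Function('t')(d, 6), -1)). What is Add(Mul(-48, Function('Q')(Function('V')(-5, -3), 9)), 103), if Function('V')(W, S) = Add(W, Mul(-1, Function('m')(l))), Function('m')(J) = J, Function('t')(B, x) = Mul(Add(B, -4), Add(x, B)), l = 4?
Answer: Rational(2671, 25) ≈ 106.84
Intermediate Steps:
Function('t')(B, x) = Mul(Add(-4, B), Add(B, x))
Function('V')(W, S) = Add(-4, W) (Function('V')(W, S) = Add(W, Mul(-1, 4)) = Add(W, -4) = Add(-4, W))
Function('Q')(c, d) = Mul(-6, Pow(Add(-24, Pow(d, 2), Mul(2, d)), -1)) (Function('Q')(c, d) = Mul(-6, Pow(Add(Pow(d, 2), Mul(-4, d), Mul(-4, 6), Mul(d, 6)), -1)) = Mul(-6, Pow(Add(Pow(d, 2), Mul(-4, d), -24, Mul(6, d)), -1)) = Mul(-6, Pow(Add(-24, Pow(d, 2), Mul(2, d)), -1)))
Add(Mul(-48, Function('Q')(Function('V')(-5, -3), 9)), 103) = Add(Mul(-48, Mul(-6, Pow(Add(-24, Pow(9, 2), Mul(2, 9)), -1))), 103) = Add(Mul(-48, Mul(-6, Pow(Add(-24, 81, 18), -1))), 103) = Add(Mul(-48, Mul(-6, Pow(75, -1))), 103) = Add(Mul(-48, Mul(-6, Rational(1, 75))), 103) = Add(Mul(-48, Rational(-2, 25)), 103) = Add(Rational(96, 25), 103) = Rational(2671, 25)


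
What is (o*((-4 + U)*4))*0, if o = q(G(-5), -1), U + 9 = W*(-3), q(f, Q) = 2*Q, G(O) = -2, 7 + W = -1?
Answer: 0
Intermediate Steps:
W = -8 (W = -7 - 1 = -8)
U = 15 (U = -9 - 8*(-3) = -9 + 24 = 15)
o = -2 (o = 2*(-1) = -2)
(o*((-4 + U)*4))*0 = -2*(-4 + 15)*4*0 = -22*4*0 = -2*44*0 = -88*0 = 0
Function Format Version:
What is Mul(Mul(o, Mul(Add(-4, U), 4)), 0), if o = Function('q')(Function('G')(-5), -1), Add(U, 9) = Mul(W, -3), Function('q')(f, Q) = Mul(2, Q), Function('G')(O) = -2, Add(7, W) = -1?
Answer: 0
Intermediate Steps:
W = -8 (W = Add(-7, -1) = -8)
U = 15 (U = Add(-9, Mul(-8, -3)) = Add(-9, 24) = 15)
o = -2 (o = Mul(2, -1) = -2)
Mul(Mul(o, Mul(Add(-4, U), 4)), 0) = Mul(Mul(-2, Mul(Add(-4, 15), 4)), 0) = Mul(Mul(-2, Mul(11, 4)), 0) = Mul(Mul(-2, 44), 0) = Mul(-88, 0) = 0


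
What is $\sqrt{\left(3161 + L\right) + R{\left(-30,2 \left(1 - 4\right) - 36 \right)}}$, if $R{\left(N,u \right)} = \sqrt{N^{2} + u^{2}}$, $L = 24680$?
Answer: $\sqrt{27841 + 6 \sqrt{74}} \approx 167.01$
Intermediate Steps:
$\sqrt{\left(3161 + L\right) + R{\left(-30,2 \left(1 - 4\right) - 36 \right)}} = \sqrt{\left(3161 + 24680\right) + \sqrt{\left(-30\right)^{2} + \left(2 \left(1 - 4\right) - 36\right)^{2}}} = \sqrt{27841 + \sqrt{900 + \left(2 \left(-3\right) - 36\right)^{2}}} = \sqrt{27841 + \sqrt{900 + \left(-6 - 36\right)^{2}}} = \sqrt{27841 + \sqrt{900 + \left(-42\right)^{2}}} = \sqrt{27841 + \sqrt{900 + 1764}} = \sqrt{27841 + \sqrt{2664}} = \sqrt{27841 + 6 \sqrt{74}}$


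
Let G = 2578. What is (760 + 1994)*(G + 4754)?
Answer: 20192328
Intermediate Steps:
(760 + 1994)*(G + 4754) = (760 + 1994)*(2578 + 4754) = 2754*7332 = 20192328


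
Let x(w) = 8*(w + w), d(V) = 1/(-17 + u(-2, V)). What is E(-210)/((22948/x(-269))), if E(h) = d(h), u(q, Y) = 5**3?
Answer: -269/154899 ≈ -0.0017366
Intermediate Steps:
u(q, Y) = 125
d(V) = 1/108 (d(V) = 1/(-17 + 125) = 1/108)
x(w) = 16*w (x(w) = 8*(2*w) = 16*w)
E(h) = 1/108
E(-210)/((22948/x(-269))) = 1/(108*((22948/((16*(-269)))))) = 1/(108*((22948/(-4304)))) = 1/(108*((22948*(-1/4304)))) = 1/(108*(-5737/1076)) = (1/108)*(-1076/5737) = -269/154899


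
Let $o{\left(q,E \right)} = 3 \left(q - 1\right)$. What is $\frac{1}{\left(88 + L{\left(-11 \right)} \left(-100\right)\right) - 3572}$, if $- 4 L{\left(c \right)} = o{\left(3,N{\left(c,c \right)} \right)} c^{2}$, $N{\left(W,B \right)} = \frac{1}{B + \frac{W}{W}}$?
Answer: $\frac{1}{14666} \approx 6.8185 \cdot 10^{-5}$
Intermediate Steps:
$N{\left(W,B \right)} = \frac{1}{1 + B}$ ($N{\left(W,B \right)} = \frac{1}{B + 1} = \frac{1}{1 + B}$)
$o{\left(q,E \right)} = -3 + 3 q$ ($o{\left(q,E \right)} = 3 \left(-1 + q\right) = -3 + 3 q$)
$L{\left(c \right)} = - \frac{3 c^{2}}{2}$ ($L{\left(c \right)} = - \frac{\left(-3 + 3 \cdot 3\right) c^{2}}{4} = - \frac{\left(-3 + 9\right) c^{2}}{4} = - \frac{6 c^{2}}{4} = - \frac{3 c^{2}}{2}$)
$\frac{1}{\left(88 + L{\left(-11 \right)} \left(-100\right)\right) - 3572} = \frac{1}{\left(88 + - \frac{3 \left(-11\right)^{2}}{2} \left(-100\right)\right) - 3572} = \frac{1}{\left(88 + \left(- \frac{3}{2}\right) 121 \left(-100\right)\right) - 3572} = \frac{1}{\left(88 - -18150\right) - 3572} = \frac{1}{\left(88 + 18150\right) - 3572} = \frac{1}{18238 - 3572} = \frac{1}{14666}$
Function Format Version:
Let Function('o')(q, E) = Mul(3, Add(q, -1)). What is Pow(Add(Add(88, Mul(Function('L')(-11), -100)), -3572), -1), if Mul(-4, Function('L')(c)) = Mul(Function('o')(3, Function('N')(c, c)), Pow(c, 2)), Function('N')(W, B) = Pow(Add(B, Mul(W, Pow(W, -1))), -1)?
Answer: Rational(1, 14666) ≈ 6.8185e-5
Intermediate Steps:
Function('N')(W, B) = Pow(Add(1, B), -1) (Function('N')(W, B) = Pow(Add(B, 1), -1) = Pow(Add(1, B), -1))
Function('o')(q, E) = Add(-3, Mul(3, q)) (Function('o')(q, E) = Mul(3, Add(-1, q)) = Add(-3, Mul(3, q)))
Function('L')(c) = Mul(Rational(-3, 2), Pow(c, 2)) (Function('L')(c) = Mul(Rational(-1, 4), Mul(Add(-3, Mul(3, 3)), Pow(c, 2))) = Mul(Rational(-1, 4), Mul(Add(-3, 9), Pow(c, 2))) = Mul(Rational(-1, 4), Mul(6, Pow(c, 2))) = Mul(Rational(-3, 2), Pow(c, 2)))
Pow(Add(Add(88, Mul(Function('L')(-11), -100)), -3572), -1) = Pow(Add(Add(88, Mul(Mul(Rational(-3, 2), Pow(-11, 2)), -100)), -3572), -1) = Pow(Add(Add(88, Mul(Mul(Rational(-3, 2), 121), -100)), -3572), -1) = Pow(Add(Add(88, Mul(Rational(-363, 2), -100)), -3572), -1) = Pow(Add(Add(88, 18150), -3572), -1) = Pow(Add(18238, -3572), -1) = Pow(14666, -1) = Rational(1, 14666)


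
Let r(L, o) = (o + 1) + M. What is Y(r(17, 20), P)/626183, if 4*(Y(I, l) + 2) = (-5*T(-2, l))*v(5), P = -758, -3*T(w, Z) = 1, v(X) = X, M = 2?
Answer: 1/7514196 ≈ 1.3308e-7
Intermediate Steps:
T(w, Z) = -1/3 (T(w, Z) = -1/3*1 = -1/3)
r(L, o) = 3 + o (r(L, o) = (o + 1) + 2 = (1 + o) + 2 = 3 + o)
Y(I, l) = 1/12 (Y(I, l) = -2 + (-5*(-1/3)*5)/4 = -2 + ((5/3)*5)/4 = -2 + (1/4)*(25/3) = -2 + 25/12 = 1/12)
Y(r(17, 20), P)/626183 = (1/12)/626183 = (1/12)*(1/626183) = 1/7514196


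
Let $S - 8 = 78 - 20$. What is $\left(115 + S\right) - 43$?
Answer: $138$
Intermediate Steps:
$S = 66$ ($S = 8 + \left(78 - 20\right) = 8 + 58 = 66$)
$\left(115 + S\right) - 43 = \left(115 + 66\right) - 43 = 181 - 43 = 138$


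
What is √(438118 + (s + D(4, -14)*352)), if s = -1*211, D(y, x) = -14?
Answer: √432979 ≈ 658.01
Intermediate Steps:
s = -211
√(438118 + (s + D(4, -14)*352)) = √(438118 + (-211 - 14*352)) = √(438118 + (-211 - 4928)) = √(438118 - 5139) = √432979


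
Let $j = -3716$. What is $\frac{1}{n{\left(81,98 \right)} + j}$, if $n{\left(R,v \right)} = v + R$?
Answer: $- \frac{1}{3537} \approx -0.00028273$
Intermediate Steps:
$n{\left(R,v \right)} = R + v$
$\frac{1}{n{\left(81,98 \right)} + j} = \frac{1}{\left(81 + 98\right) - 3716} = \frac{1}{179 - 3716} = \frac{1}{-3537} = - \frac{1}{3537}$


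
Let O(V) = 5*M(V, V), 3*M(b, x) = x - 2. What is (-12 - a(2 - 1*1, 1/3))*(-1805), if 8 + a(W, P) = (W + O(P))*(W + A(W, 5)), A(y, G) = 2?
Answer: -7220/3 ≈ -2406.7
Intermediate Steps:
M(b, x) = -⅔ + x/3 (M(b, x) = (x - 2)/3 = (-2 + x)/3 = -⅔ + x/3)
O(V) = -10/3 + 5*V/3 (O(V) = 5*(-⅔ + V/3) = -10/3 + 5*V/3)
a(W, P) = -8 + (2 + W)*(-10/3 + W + 5*P/3) (a(W, P) = -8 + (W + (-10/3 + 5*P/3))*(W + 2) = -8 + (-10/3 + W + 5*P/3)*(2 + W) = -8 + (2 + W)*(-10/3 + W + 5*P/3))
(-12 - a(2 - 1*1, 1/3))*(-1805) = (-12 - (-44/3 + (2 - 1*1)² - 4*(2 - 1*1)/3 + (10/3)/3 + (5/3)*(2 - 1*1)/3))*(-1805) = (-12 - (-44/3 + (2 - 1)² - 4*(2 - 1)/3 + (10/3)*(⅓) + (5/3)*(⅓)*(2 - 1)))*(-1805) = (-12 - (-44/3 + 1² - 4/3*1 + 10/9 + (5/3)*(⅓)*1))*(-1805) = (-12 - (-44/3 + 1 - 4/3 + 10/9 + 5/9))*(-1805) = (-12 - 1*(-40/3))*(-1805) = (-12 + 40/3)*(-1805) = (4/3)*(-1805) = -7220/3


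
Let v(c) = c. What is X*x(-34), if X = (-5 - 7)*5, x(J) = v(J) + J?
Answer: 4080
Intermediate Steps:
x(J) = 2*J (x(J) = J + J = 2*J)
X = -60 (X = -12*5 = -60)
X*x(-34) = -120*(-34) = -60*(-68) = 4080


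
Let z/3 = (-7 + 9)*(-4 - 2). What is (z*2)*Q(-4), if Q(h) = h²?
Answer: -1152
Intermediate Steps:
z = -36 (z = 3*((-7 + 9)*(-4 - 2)) = 3*(2*(-6)) = 3*(-12) = -36)
(z*2)*Q(-4) = -36*2*(-4)² = -72*16 = -1152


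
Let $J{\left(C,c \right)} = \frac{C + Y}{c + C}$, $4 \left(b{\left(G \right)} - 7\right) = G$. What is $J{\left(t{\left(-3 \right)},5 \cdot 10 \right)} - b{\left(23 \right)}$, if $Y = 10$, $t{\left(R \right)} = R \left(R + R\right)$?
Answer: $- \frac{839}{68} \approx -12.338$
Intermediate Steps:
$t{\left(R \right)} = 2 R^{2}$ ($t{\left(R \right)} = R 2 R = 2 R^{2}$)
$b{\left(G \right)} = 7 + \frac{G}{4}$
$J{\left(C,c \right)} = \frac{10 + C}{C + c}$ ($J{\left(C,c \right)} = \frac{C + 10}{c + C} = \frac{10 + C}{C + c}$)
$J{\left(t{\left(-3 \right)},5 \cdot 10 \right)} - b{\left(23 \right)} = \frac{10 + 2 \left(-3\right)^{2}}{2 \left(-3\right)^{2} + 5 \cdot 10} - \left(7 + \frac{1}{4} \cdot 23\right) = \frac{10 + 2 \cdot 9}{2 \cdot 9 + 50} - \left(7 + \frac{23}{4}\right) = \frac{10 + 18}{18 + 50} - \frac{51}{4} = \frac{1}{68} \cdot 28 - \frac{51}{4} = \frac{7}{17} - \frac{51}{4} = - \frac{839}{68}$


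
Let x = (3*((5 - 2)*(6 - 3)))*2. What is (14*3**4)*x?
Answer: 61236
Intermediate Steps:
x = 54 (x = (3*(3*3))*2 = (3*9)*2 = 27*2 = 54)
(14*3**4)*x = (14*3**4)*54 = (14*81)*54 = 1134*54 = 61236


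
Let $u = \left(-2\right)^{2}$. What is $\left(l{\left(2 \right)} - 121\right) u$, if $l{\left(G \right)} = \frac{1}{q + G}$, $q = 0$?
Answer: $-482$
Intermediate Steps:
$l{\left(G \right)} = \frac{1}{G}$ ($l{\left(G \right)} = \frac{1}{0 + G} = \frac{1}{G}$)
$u = 4$
$\left(l{\left(2 \right)} - 121\right) u = \left(\frac{1}{2} - 121\right) 4 = \left(- \frac{241}{2}\right) 4 = -482$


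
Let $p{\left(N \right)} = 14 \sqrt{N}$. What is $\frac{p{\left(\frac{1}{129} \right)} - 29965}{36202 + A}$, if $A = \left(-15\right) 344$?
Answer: $- \frac{29965}{31042} + \frac{7 \sqrt{129}}{2002209} \approx -0.96527$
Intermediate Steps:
$A = -5160$
$\frac{p{\left(\frac{1}{129} \right)} - 29965}{36202 + A} = \frac{14 \sqrt{\frac{1}{129}} - 29965}{36202 - 5160} = \frac{\frac{14}{\sqrt{129}} - 29965}{31042} = \left(14 \frac{\sqrt{129}}{129} - 29965\right) \frac{1}{31042} = \left(\frac{14 \sqrt{129}}{129} - 29965\right) \frac{1}{31042} = \left(-29965 + \frac{14 \sqrt{129}}{129}\right) \frac{1}{31042} = - \frac{29965}{31042} + \frac{7 \sqrt{129}}{2002209}$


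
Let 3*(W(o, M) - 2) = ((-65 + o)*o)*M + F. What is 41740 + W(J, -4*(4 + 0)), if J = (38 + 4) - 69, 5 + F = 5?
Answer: 28494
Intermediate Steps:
F = 0 (F = -5 + 5 = 0)
J = -27 (J = 42 - 69 = -27)
W(o, M) = 2 + M*o*(-65 + o)/3 (W(o, M) = 2 + (((-65 + o)*o)*M + 0)/3 = 2 + ((o*(-65 + o))*M + 0)/3 = 2 + (M*o*(-65 + o) + 0)/3 = 2 + (M*o*(-65 + o))/3 = 2 + M*o*(-65 + o)/3)
41740 + W(J, -4*(4 + 0)) = 41740 + (2 - 65/3*(-4*(4 + 0))*(-27) + (⅓)*(-4*(4 + 0))*(-27)²) = 41740 + (2 - 65/3*(-4*4)*(-27) + (⅓)*(-4*4)*729) = 41740 + (2 - 65/3*(-16)*(-27) + (⅓)*(-16)*729) = 41740 + (2 - 9360 - 3888) = 41740 - 13246 = 28494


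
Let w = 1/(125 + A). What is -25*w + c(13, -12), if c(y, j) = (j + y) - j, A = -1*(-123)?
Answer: 3199/248 ≈ 12.899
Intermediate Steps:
A = 123
w = 1/248 (w = 1/(125 + 123) = 1/248 ≈ 0.0040323)
c(y, j) = y
-25*w + c(13, -12) = -25*1/248 + 13 = -25/248 + 13 = 3199/248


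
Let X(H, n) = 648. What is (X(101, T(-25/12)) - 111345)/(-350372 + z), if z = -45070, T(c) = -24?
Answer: 36899/131814 ≈ 0.27993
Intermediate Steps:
(X(101, T(-25/12)) - 111345)/(-350372 + z) = (648 - 111345)/(-350372 - 45070) = -110697/(-395442) = -110697*(-1/395442) = 36899/131814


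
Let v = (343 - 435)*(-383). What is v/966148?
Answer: 8809/241537 ≈ 0.036471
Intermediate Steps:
v = 35236 (v = -92*(-383) = 35236)
v/966148 = 35236/966148 = 35236*(1/966148) = 8809/241537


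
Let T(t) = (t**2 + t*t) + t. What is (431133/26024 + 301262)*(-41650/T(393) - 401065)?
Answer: -972578084573592438865/8048988984 ≈ -1.2083e+11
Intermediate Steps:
T(t) = t + 2*t**2 (T(t) = (t**2 + t**2) + t = 2*t**2 + t = t + 2*t**2)
(431133/26024 + 301262)*(-41650/T(393) - 401065) = (431133/26024 + 301262)*(-41650*1/(393*(1 + 2*393)) - 401065) = (431133*(1/26024) + 301262)*(-41650*1/(393*(1 + 786)) - 401065) = (431133/26024 + 301262)*(-41650/(393*787) - 401065) = 7840473421*(-41650/309291 - 401065)/26024 = (7840473421/26024)*(-124045836565/309291) = -972578084573592438865/8048988984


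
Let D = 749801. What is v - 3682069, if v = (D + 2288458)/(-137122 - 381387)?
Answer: -1909188953380/518509 ≈ -3.6821e+6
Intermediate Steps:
v = -3038259/518509 (v = (749801 + 2288458)/(-137122 - 381387) = 3038259/(-518509) = 3038259*(-1/518509) = -3038259/518509 ≈ -5.8596)
v - 3682069 = -3038259/518509 - 3682069 = -1909188953380/518509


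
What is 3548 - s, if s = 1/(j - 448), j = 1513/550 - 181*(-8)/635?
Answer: 109780047062/30941369 ≈ 3548.0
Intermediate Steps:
j = 351431/69850 (j = 1513*(1/550) + 1448*(1/635) = 1513/550 + 1448/635 = 351431/69850 ≈ 5.0312)
s = -69850/30941369 (s = 1/(351431/69850 - 448) = 1/(-30941369/69850) = -69850/30941369 ≈ -0.0022575)
3548 - s = 3548 - 1*(-69850/30941369) = 3548 + 69850/30941369 = 109780047062/30941369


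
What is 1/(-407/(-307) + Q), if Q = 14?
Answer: 307/4705 ≈ 0.065250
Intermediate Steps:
1/(-407/(-307) + Q) = 1/(-407/(-307) + 14) = 1/(-407*(-1/307) + 14) = 1/(407/307 + 14) = 1/(4705/307) = 307/4705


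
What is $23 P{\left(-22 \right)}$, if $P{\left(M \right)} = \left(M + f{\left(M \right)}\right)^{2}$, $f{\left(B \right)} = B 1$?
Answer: $44528$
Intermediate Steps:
$f{\left(B \right)} = B$
$P{\left(M \right)} = 4 M^{2}$ ($P{\left(M \right)} = \left(M + M\right)^{2} = \left(2 M\right)^{2} = 4 M^{2}$)
$23 P{\left(-22 \right)} = 23 \cdot 4 \left(-22\right)^{2} = 23 \cdot 4 \cdot 484 = 23 \cdot 1936 = 44528$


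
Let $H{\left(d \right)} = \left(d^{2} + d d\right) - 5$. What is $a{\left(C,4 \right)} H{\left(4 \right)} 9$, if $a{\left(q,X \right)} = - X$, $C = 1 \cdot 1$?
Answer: $-972$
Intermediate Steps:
$C = 1$
$H{\left(d \right)} = -5 + 2 d^{2}$ ($H{\left(d \right)} = \left(d^{2} + d^{2}\right) - 5 = 2 d^{2} - 5 = -5 + 2 d^{2}$)
$a{\left(C,4 \right)} H{\left(4 \right)} 9 = \left(-1\right) 4 \left(-5 + 2 \cdot 4^{2}\right) 9 = - 4 \left(-5 + 2 \cdot 16\right) 9 = - 4 \left(-5 + 32\right) 9 = \left(-4\right) 27 \cdot 9 = \left(-108\right) 9 = -972$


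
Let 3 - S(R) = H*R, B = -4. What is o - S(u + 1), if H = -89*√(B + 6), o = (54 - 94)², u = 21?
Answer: 1597 - 1958*√2 ≈ -1172.0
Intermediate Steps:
o = 1600 (o = (-40)² = 1600)
H = -89*√2 (H = -89*√(-4 + 6) = -89*√2 ≈ -125.86)
S(R) = 3 + 89*R*√2 (S(R) = 3 - (-89*√2)*R = 3 - (-89)*R*√2 = 3 + 89*R*√2)
o - S(u + 1) = 1600 - (3 + 89*(21 + 1)*√2) = 1600 - (3 + 89*22*√2) = 1600 - (3 + 1958*√2) = 1600 + (-3 - 1958*√2) = 1597 - 1958*√2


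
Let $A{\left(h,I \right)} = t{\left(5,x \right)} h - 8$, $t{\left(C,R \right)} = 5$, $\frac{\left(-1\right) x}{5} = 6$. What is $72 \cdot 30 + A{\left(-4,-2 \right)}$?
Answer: $2132$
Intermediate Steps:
$x = -30$ ($x = \left(-5\right) 6 = -30$)
$A{\left(h,I \right)} = -8 + 5 h$ ($A{\left(h,I \right)} = 5 h - 8 = -8 + 5 h$)
$72 \cdot 30 + A{\left(-4,-2 \right)} = 72 \cdot 30 + \left(-8 + 5 \left(-4\right)\right) = 2160 - 28 = 2132$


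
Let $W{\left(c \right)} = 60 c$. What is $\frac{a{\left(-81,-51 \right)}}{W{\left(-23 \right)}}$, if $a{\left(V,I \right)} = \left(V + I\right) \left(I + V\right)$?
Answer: $- \frac{1452}{115} \approx -12.626$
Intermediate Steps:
$a{\left(V,I \right)} = \left(I + V\right)^{2}$ ($a{\left(V,I \right)} = \left(I + V\right) \left(I + V\right) = \left(I + V\right)^{2}$)
$\frac{a{\left(-81,-51 \right)}}{W{\left(-23 \right)}} = \frac{\left(-51 - 81\right)^{2}}{60 \left(-23\right)} = \frac{\left(-132\right)^{2}}{-1380} = 17424 \left(- \frac{1}{1380}\right) = - \frac{1452}{115}$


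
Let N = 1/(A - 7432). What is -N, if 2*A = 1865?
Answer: 2/12999 ≈ 0.00015386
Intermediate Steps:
A = 1865/2 (A = (½)*1865 = 1865/2 ≈ 932.50)
N = -2/12999 (N = 1/(1865/2 - 7432) = 1/(-12999/2) = -2/12999 ≈ -0.00015386)
-N = -1*(-2/12999) = 2/12999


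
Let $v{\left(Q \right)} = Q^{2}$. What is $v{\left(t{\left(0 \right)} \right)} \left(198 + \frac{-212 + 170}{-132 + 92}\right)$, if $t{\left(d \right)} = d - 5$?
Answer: $\frac{19905}{4} \approx 4976.3$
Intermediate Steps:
$t{\left(d \right)} = -5 + d$
$v{\left(t{\left(0 \right)} \right)} \left(198 + \frac{-212 + 170}{-132 + 92}\right) = \left(-5 + 0\right)^{2} \left(198 + \frac{-212 + 170}{-132 + 92}\right) = \left(-5\right)^{2} \left(198 - \frac{42}{-40}\right) = 25 \left(198 - - \frac{21}{20}\right) = 25 \left(198 + \frac{21}{20}\right) = 25 \cdot \frac{3981}{20} = \frac{19905}{4}$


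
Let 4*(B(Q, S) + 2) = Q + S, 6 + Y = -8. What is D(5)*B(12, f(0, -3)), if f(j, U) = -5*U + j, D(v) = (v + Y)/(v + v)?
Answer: -171/40 ≈ -4.2750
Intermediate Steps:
Y = -14 (Y = -6 - 8 = -14)
D(v) = (-14 + v)/(2*v) (D(v) = (v - 14)/(v + v) = (-14 + v)/((2*v)) = (-14 + v)*(1/(2*v)) = (-14 + v)/(2*v))
f(j, U) = j - 5*U
B(Q, S) = -2 + Q/4 + S/4 (B(Q, S) = -2 + (Q + S)/4 = -2 + (Q/4 + S/4) = -2 + Q/4 + S/4)
D(5)*B(12, f(0, -3)) = ((1/2)*(-14 + 5)/5)*(-2 + (1/4)*12 + (0 - 5*(-3))/4) = ((1/2)*(1/5)*(-9))*(-2 + 3 + (0 + 15)/4) = -9*(-2 + 3 + (1/4)*15)/10 = -9*(-2 + 3 + 15/4)/10 = -9/10*19/4 = -171/40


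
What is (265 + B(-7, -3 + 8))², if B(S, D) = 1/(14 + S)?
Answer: 3444736/49 ≈ 70301.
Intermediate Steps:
(265 + B(-7, -3 + 8))² = (265 + 1/(14 - 7))² = (265 + 1/7)² = (265 + ⅐)² = (1856/7)² = 3444736/49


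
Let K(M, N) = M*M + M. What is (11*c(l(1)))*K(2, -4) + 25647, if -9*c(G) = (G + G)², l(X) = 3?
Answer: 25383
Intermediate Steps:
c(G) = -4*G²/9 (c(G) = -(G + G)²/9 = -4*G²/9)
K(M, N) = M + M² (K(M, N) = M² + M = M + M²)
(11*c(l(1)))*K(2, -4) + 25647 = (11*(-4/9*3²))*(2*(1 + 2)) + 25647 = (11*(-4/9*9))*(2*3) + 25647 = (11*(-4))*6 + 25647 = -44*6 + 25647 = -264 + 25647 = 25383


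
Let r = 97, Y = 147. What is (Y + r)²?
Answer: 59536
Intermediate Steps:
(Y + r)² = (147 + 97)² = 244² = 59536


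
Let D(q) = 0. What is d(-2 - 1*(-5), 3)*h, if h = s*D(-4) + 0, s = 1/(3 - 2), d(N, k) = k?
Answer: 0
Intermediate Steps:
s = 1 (s = 1/1 = 1)
h = 0 (h = 1*0 + 0 = 0 + 0 = 0)
d(-2 - 1*(-5), 3)*h = 3*0 = 0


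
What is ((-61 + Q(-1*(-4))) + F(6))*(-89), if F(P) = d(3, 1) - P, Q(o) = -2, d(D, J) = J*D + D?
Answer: 5607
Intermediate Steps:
d(D, J) = D + D*J (d(D, J) = D*J + D = D + D*J)
F(P) = 6 - P (F(P) = 3*(1 + 1) - P = 3*2 - P = 6 - P)
((-61 + Q(-1*(-4))) + F(6))*(-89) = ((-61 - 2) + (6 - 1*6))*(-89) = (-63 + (6 - 6))*(-89) = (-63 + 0)*(-89) = -63*(-89) = 5607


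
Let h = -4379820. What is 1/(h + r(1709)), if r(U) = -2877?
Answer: -1/4382697 ≈ -2.2817e-7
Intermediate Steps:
1/(h + r(1709)) = 1/(-4379820 - 2877) = 1/(-4382697) = -1/4382697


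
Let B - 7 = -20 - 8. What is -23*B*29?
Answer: 14007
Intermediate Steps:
B = -21 (B = 7 + (-20 - 8) = 7 - 28 = -21)
-23*B*29 = -23*(-21)*29 = 483*29 = 14007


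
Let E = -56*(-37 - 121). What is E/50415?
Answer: 8848/50415 ≈ 0.17550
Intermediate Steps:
E = 8848 (E = -56*(-158) = 8848)
E/50415 = 8848/50415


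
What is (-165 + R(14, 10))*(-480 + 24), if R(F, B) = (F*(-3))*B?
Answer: 266760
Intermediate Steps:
R(F, B) = -3*B*F (R(F, B) = (-3*F)*B = -3*B*F)
(-165 + R(14, 10))*(-480 + 24) = (-165 - 3*10*14)*(-480 + 24) = (-165 - 420)*(-456) = -585*(-456) = 266760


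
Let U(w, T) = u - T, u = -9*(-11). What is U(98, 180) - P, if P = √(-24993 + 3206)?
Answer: -81 - I*√21787 ≈ -81.0 - 147.6*I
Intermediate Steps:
u = 99
U(w, T) = 99 - T
P = I*√21787 (P = √(-21787) = I*√21787 ≈ 147.6*I)
U(98, 180) - P = (99 - 1*180) - I*√21787 = (99 - 180) - I*√21787 = -81 - I*√21787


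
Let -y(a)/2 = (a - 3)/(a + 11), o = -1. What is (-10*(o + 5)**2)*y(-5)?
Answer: -1280/3 ≈ -426.67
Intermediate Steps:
y(a) = -2*(-3 + a)/(11 + a) (y(a) = -2*(a - 3)/(a + 11) = -2*(-3 + a)/(11 + a))
(-10*(o + 5)**2)*y(-5) = (-10*(-1 + 5)**2)*(2*(3 - 1*(-5))/(11 - 5)) = (-10*4**2)*(2*(3 + 5)/6) = (-10*16)*(2*(1/6)*8) = -160*8/3 = -1280/3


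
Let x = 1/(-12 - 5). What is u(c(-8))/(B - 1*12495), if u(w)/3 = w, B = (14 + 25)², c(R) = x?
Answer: 1/62186 ≈ 1.6081e-5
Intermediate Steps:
x = -1/17 (x = 1/(-17) = -1/17 ≈ -0.058824)
c(R) = -1/17
B = 1521 (B = 39² = 1521)
u(w) = 3*w
u(c(-8))/(B - 1*12495) = (3*(-1/17))/(1521 - 1*12495) = -3/(17*(1521 - 12495)) = -3/17/(-10974) = -3/17*(-1/10974) = 1/62186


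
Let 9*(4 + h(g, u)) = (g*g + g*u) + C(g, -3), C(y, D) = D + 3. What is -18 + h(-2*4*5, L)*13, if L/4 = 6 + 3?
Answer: 1450/9 ≈ 161.11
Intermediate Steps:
C(y, D) = 3 + D
L = 36 (L = 4*(6 + 3) = 4*9 = 36)
h(g, u) = -4 + g**2/9 + g*u/9 (h(g, u) = -4 + ((g*g + g*u) + (3 - 3))/9 = -4 + ((g**2 + g*u) + 0)/9 = -4 + (g**2 + g*u)/9 = -4 + (g**2/9 + g*u/9) = -4 + g**2/9 + g*u/9)
-18 + h(-2*4*5, L)*13 = -18 + (-4 + (-2*4*5)**2/9 + (1/9)*(-2*4*5)*36)*13 = -18 + (-4 + (-8*5)**2/9 + (1/9)*(-8*5)*36)*13 = -18 + (-4 + (1/9)*(-40)**2 + (1/9)*(-40)*36)*13 = -18 + (-4 + (1/9)*1600 - 160)*13 = -18 + (-4 + 1600/9 - 160)*13 = -18 + (124/9)*13 = -18 + 1612/9 = 1450/9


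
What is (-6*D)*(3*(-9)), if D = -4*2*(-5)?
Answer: 6480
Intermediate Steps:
D = 40 (D = -8*(-5) = 40)
(-6*D)*(3*(-9)) = (-6*40)*(3*(-9)) = -240*(-27) = 6480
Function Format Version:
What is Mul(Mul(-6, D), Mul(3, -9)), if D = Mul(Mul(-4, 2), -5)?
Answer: 6480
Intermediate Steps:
D = 40 (D = Mul(-8, -5) = 40)
Mul(Mul(-6, D), Mul(3, -9)) = Mul(Mul(-6, 40), Mul(3, -9)) = Mul(-240, -27) = 6480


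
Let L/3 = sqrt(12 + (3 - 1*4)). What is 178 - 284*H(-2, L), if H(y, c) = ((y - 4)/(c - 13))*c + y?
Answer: -58238/35 - 33228*sqrt(11)/35 ≈ -4812.6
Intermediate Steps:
L = 3*sqrt(11) (L = 3*sqrt(12 + (3 - 1*4)) = 3*sqrt(12 + (3 - 4)) = 3*sqrt(12 - 1) = 3*sqrt(11) ≈ 9.9499)
H(y, c) = y + c*(-4 + y)/(-13 + c) (H(y, c) = ((-4 + y)/(-13 + c))*c + y = c*(-4 + y)/(-13 + c) + y = y + c*(-4 + y)/(-13 + c))
178 - 284*H(-2, L) = 178 - 284*(-13*(-2) - 12*sqrt(11) + 2*(3*sqrt(11))*(-2))/(-13 + 3*sqrt(11)) = 178 - 284*(26 - 12*sqrt(11) - 12*sqrt(11))/(-13 + 3*sqrt(11)) = 178 - 284*(26 - 24*sqrt(11))/(-13 + 3*sqrt(11))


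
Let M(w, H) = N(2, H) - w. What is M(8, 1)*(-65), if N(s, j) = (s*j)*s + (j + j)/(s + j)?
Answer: 650/3 ≈ 216.67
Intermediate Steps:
N(s, j) = j*s² + 2*j/(j + s) (N(s, j) = (j*s)*s + (2*j)/(j + s) = j*s² + 2*j/(j + s))
M(w, H) = -w + H*(10 + 4*H)/(2 + H) (M(w, H) = H*(2 + 2³ + H*2²)/(H + 2) - w = H*(2 + 8 + H*4)/(2 + H) - w = H*(2 + 8 + 4*H)/(2 + H) - w = H*(10 + 4*H)/(2 + H) - w = -w + H*(10 + 4*H)/(2 + H))
M(8, 1)*(-65) = ((-1*8*(2 + 1) + 2*1*(5 + 2*1))/(2 + 1))*(-65) = ((-1*8*3 + 2*1*(5 + 2))/3)*(-65) = ((-24 + 2*1*7)/3)*(-65) = ((-24 + 14)/3)*(-65) = ((⅓)*(-10))*(-65) = -10/3*(-65) = 650/3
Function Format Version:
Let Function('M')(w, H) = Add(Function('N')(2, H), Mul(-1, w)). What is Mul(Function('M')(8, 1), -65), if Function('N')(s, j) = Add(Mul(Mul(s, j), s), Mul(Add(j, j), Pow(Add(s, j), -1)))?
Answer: Rational(650, 3) ≈ 216.67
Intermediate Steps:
Function('N')(s, j) = Add(Mul(j, Pow(s, 2)), Mul(2, j, Pow(Add(j, s), -1))) (Function('N')(s, j) = Add(Mul(Mul(j, s), s), Mul(Mul(2, j), Pow(Add(j, s), -1))) = Add(Mul(j, Pow(s, 2)), Mul(2, j, Pow(Add(j, s), -1))))
Function('M')(w, H) = Add(Mul(-1, w), Mul(H, Pow(Add(2, H), -1), Add(10, Mul(4, H)))) (Function('M')(w, H) = Add(Mul(H, Pow(Add(H, 2), -1), Add(2, Pow(2, 3), Mul(H, Pow(2, 2)))), Mul(-1, w)) = Add(Mul(H, Pow(Add(2, H), -1), Add(2, 8, Mul(H, 4))), Mul(-1, w)) = Add(Mul(H, Pow(Add(2, H), -1), Add(2, 8, Mul(4, H))), Mul(-1, w)) = Add(Mul(H, Pow(Add(2, H), -1), Add(10, Mul(4, H))), Mul(-1, w)) = Add(Mul(-1, w), Mul(H, Pow(Add(2, H), -1), Add(10, Mul(4, H)))))
Mul(Function('M')(8, 1), -65) = Mul(Mul(Pow(Add(2, 1), -1), Add(Mul(-1, 8, Add(2, 1)), Mul(2, 1, Add(5, Mul(2, 1))))), -65) = Mul(Mul(Pow(3, -1), Add(Mul(-1, 8, 3), Mul(2, 1, Add(5, 2)))), -65) = Mul(Mul(Rational(1, 3), Add(-24, Mul(2, 1, 7))), -65) = Mul(Mul(Rational(1, 3), Add(-24, 14)), -65) = Mul(Mul(Rational(1, 3), -10), -65) = Mul(Rational(-10, 3), -65) = Rational(650, 3)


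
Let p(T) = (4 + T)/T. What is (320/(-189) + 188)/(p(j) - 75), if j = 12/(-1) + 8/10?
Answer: -70424/28107 ≈ -2.5056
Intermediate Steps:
j = -56/5 (j = 12*(-1) + 8*(⅒) = -12 + ⅘ = -56/5 ≈ -11.200)
p(T) = (4 + T)/T
(320/(-189) + 188)/(p(j) - 75) = (320/(-189) + 188)/((4 - 56/5)/(-56/5) - 75) = (320*(-1/189) + 188)/(-5/56*(-36/5) - 75) = (-320/189 + 188)/(9/14 - 75) = 35212/(189*(-1041/14)) = (35212/189)*(-14/1041) = -70424/28107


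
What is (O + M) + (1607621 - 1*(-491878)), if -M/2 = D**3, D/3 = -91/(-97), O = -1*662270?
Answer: 1311679410283/912673 ≈ 1.4372e+6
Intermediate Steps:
O = -662270
D = 273/97 (D = 3*(-91/(-97)) = 3*(-91*(-1/97)) = 3*(91/97) = 273/97 ≈ 2.8144)
M = -40692834/912673 (M = -2*(273/97)**3 = -2*20346417/912673 = -40692834/912673 ≈ -44.586)
(O + M) + (1607621 - 1*(-491878)) = (-662270 - 40692834/912673) + (1607621 - 1*(-491878)) = -604476640544/912673 + (1607621 + 491878) = -604476640544/912673 + 2099499 = 1311679410283/912673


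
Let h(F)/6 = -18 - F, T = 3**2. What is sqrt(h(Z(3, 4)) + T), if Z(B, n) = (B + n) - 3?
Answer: I*sqrt(123) ≈ 11.091*I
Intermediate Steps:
Z(B, n) = -3 + B + n
T = 9
h(F) = -108 - 6*F (h(F) = 6*(-18 - F) = -108 - 6*F)
sqrt(h(Z(3, 4)) + T) = sqrt((-108 - 6*(-3 + 3 + 4)) + 9) = sqrt((-108 - 6*4) + 9) = sqrt((-108 - 24) + 9) = sqrt(-132 + 9) = sqrt(-123) = I*sqrt(123)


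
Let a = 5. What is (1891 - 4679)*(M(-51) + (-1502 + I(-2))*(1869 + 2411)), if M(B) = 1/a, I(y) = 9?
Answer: 89077154812/5 ≈ 1.7815e+10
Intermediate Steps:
M(B) = ⅕ (M(B) = 1/5 = ⅕)
(1891 - 4679)*(M(-51) + (-1502 + I(-2))*(1869 + 2411)) = (1891 - 4679)*(⅕ + (-1502 + 9)*(1869 + 2411)) = -2788*(⅕ - 1493*4280) = -2788*(⅕ - 6390040) = -2788*(-31950199/5) = 89077154812/5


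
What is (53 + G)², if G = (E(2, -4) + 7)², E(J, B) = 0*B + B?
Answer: 3844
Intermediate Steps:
E(J, B) = B (E(J, B) = 0 + B = B)
G = 9 (G = (-4 + 7)² = 3² = 9)
(53 + G)² = (53 + 9)² = 62² = 3844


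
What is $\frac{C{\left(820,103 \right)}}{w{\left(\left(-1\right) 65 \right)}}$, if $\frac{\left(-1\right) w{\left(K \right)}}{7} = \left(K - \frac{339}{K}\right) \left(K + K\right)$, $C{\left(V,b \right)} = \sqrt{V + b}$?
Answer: $- \frac{\sqrt{923}}{54404} \approx -0.00055843$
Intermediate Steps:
$w{\left(K \right)} = - 14 K \left(K - \frac{339}{K}\right)$ ($w{\left(K \right)} = - 7 \left(K - \frac{339}{K}\right) \left(K + K\right) = - 7 \left(K - \frac{339}{K}\right) 2 K = - 7 \cdot 2 K \left(K - \frac{339}{K}\right) = - 14 K \left(K - \frac{339}{K}\right)$)
$\frac{C{\left(820,103 \right)}}{w{\left(\left(-1\right) 65 \right)}} = \frac{\sqrt{820 + 103}}{4746 - 14 \left(\left(-1\right) 65\right)^{2}} = \frac{\sqrt{923}}{4746 - 14 \left(-65\right)^{2}} = \frac{\sqrt{923}}{4746 - 59150} = \frac{\sqrt{923}}{-54404} = \sqrt{923} \left(- \frac{1}{54404}\right) = - \frac{\sqrt{923}}{54404}$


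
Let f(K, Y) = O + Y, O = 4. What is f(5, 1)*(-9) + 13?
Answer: -32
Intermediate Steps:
f(K, Y) = 4 + Y
f(5, 1)*(-9) + 13 = (4 + 1)*(-9) + 13 = 5*(-9) + 13 = -45 + 13 = -32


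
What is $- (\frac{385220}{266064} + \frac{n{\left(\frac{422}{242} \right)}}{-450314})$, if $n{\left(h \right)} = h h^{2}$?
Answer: $- \frac{38413764348858287}{26531859514881732} \approx -1.4478$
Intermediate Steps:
$n{\left(h \right)} = h^{3}$
$- (\frac{385220}{266064} + \frac{n{\left(\frac{422}{242} \right)}}{-450314}) = - (\frac{385220}{266064} + \frac{\left(\frac{422}{242}\right)^{3}}{-450314}) = - (385220 \cdot \frac{1}{266064} + \left(422 \cdot \frac{1}{242}\right)^{3} \left(- \frac{1}{450314}\right)) = - (\frac{96305}{66516} + \left(\frac{211}{121}\right)^{3} \left(- \frac{1}{450314}\right)) = - (\frac{96305}{66516} + \frac{9393931}{1771561} \left(- \frac{1}{450314}\right)) = - (\frac{96305}{66516} - \frac{9393931}{797758720154}) = \left(-1\right) \frac{38413764348858287}{26531859514881732} = - \frac{38413764348858287}{26531859514881732}$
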